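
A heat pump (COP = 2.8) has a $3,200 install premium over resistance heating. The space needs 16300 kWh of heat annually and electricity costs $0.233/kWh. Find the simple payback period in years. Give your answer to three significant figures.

Resistance: 16300 kWh × $0.233 = $3,797.90/yr
Heat pump: 16300 / 2.8 = 5821 kWh in → × $0.233 = $1,356.39/yr
Annual savings = $2,441.51
Payback = $3,200 / $2,441.51 = 1.31 years

1.31 years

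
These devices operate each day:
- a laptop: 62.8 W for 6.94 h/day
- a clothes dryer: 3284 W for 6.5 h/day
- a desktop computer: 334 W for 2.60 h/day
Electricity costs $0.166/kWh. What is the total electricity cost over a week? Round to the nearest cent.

laptop: 62.8 W × 6.94 h × 7 d = 3,051 Wh = 3.051 kWh
clothes dryer: 3284 W × 6.5 h × 7 d = 149,422 Wh = 149.4 kWh
desktop computer: 334 W × 2.60 h × 7 d = 6,079 Wh = 6.079 kWh
Total energy = 3.051 + 149.4 + 6.079 = 158.6 kWh
Cost = 158.6 kWh × $0.166 = $26.32

$26.32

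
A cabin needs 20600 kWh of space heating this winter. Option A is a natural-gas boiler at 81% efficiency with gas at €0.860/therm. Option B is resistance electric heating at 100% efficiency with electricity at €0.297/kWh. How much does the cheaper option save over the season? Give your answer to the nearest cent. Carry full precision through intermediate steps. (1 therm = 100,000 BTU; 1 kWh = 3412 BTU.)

Heat load = 20600 kWh × 3412 = 70,287,200 BTU
Gas: input = 70,287,200 / 0.81 = 86,774,321 BTU = 867.7 therm → 867.7 × €0.860 = €746.26
Electric: 70,287,200 BTU / 3412 = 20,600 kWh → × €0.297 = €6,118.20
Difference = |€746.26 − €6,118.20| = €5,371.94

€5371.94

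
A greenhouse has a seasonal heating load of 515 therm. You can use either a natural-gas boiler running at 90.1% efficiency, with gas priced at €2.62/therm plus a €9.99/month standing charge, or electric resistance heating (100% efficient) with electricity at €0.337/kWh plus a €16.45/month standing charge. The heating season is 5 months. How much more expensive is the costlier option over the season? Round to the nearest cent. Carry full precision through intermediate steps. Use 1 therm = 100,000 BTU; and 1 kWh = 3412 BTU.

Heat load = 515 therm × 100,000 = 51,500,000 BTU
Gas: input = 51,500,000 / 0.901 = 57,158,713 BTU = 571.6 therm → 571.6 × €2.62 = €1,497.56; + 5 × €9.99 standing = €1,547.51
Electric: 51,500,000 BTU / 3412 = 15,090 kWh → × €0.337 = €5,086.61; + 5 × €16.45 standing = €5,168.86
Difference = |€1,547.51 − €5,168.86| = €3,621.35

€3621.35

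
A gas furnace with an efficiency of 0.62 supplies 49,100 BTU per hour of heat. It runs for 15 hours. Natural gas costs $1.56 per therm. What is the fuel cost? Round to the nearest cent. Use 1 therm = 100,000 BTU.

$18.53

Heat delivered = 49,100 BTU/h × 15 h = 736,500 BTU
Gas input = 736,500 / 0.62 = 1,187,903 BTU
= 1,187,903 / 100,000 = 11.88 therm
Cost = 11.88 × $1.56/therm = $18.53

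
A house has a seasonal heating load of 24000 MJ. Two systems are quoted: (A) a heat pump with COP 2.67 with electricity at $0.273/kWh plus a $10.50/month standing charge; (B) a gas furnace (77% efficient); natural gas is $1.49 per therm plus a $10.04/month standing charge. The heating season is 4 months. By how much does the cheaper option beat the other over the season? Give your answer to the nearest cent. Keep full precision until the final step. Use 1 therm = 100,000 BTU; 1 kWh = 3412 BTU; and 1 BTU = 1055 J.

$243.35

Heat load = 24000 MJ = 24,000,000,000 J / 1055 = 22,748,815 BTU
Gas: input = 22,748,815 / 0.77 = 29,543,916 BTU = 295.4 therm → 295.4 × $1.49 = $440.20; + 4 × $10.04 standing = $480.36
Heat pump: 22,748,815 BTU / 3412 = 6,667 kWh heat; / 2.67 = 2,497 kWh in → × $0.273 = $681.71; + 4 × $10.50 standing = $723.71
Difference = |$480.36 − $723.71| = $243.35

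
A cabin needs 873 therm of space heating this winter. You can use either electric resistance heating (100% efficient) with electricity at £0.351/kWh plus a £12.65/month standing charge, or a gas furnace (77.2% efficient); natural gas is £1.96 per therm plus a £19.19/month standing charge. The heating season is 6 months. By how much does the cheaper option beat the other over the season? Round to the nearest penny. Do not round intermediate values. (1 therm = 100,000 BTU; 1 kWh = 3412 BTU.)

Heat load = 873 therm × 100,000 = 87,300,000 BTU
Gas: input = 87,300,000 / 0.772 = 113,082,902 BTU = 1,131 therm → 1,131 × £1.96 = £2,216.42; + 6 × £19.19 standing = £2,331.56
Electric: 87,300,000 BTU / 3412 = 25,590 kWh → × £0.351 = £8,980.74; + 6 × £12.65 standing = £9,056.64
Difference = |£2,331.56 − £9,056.64| = £6,725.08

£6725.08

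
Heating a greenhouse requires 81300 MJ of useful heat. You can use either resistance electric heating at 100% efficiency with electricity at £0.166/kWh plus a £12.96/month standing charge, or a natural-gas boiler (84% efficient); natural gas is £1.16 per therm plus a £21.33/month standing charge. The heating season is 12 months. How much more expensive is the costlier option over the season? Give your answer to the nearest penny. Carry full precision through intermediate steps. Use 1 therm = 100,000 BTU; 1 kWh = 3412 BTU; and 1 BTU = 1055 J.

£2584.56

Heat load = 81300 MJ = 81,300,000,000 J / 1055 = 77,061,611 BTU
Gas: input = 77,061,611 / 0.84 = 91,740,014 BTU = 917.4 therm → 917.4 × £1.16 = £1,064.18; + 12 × £21.33 standing = £1,320.14
Electric: 77,061,611 BTU / 3412 = 22,590 kWh → × £0.166 = £3,749.19; + 12 × £12.96 standing = £3,904.71
Difference = |£1,320.14 − £3,904.71| = £2,584.56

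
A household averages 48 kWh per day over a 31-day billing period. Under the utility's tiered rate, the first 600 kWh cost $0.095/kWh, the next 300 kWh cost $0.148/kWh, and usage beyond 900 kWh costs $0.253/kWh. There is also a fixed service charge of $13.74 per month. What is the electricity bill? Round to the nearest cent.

$263.90

Usage = 48 kWh/day × 31 days = 1488 kWh
First 600 kWh × $0.095 = $57.00
Next 300 kWh × $0.148 = $44.40
Remaining 588 kWh × $0.253 = $148.76
Energy charge = $250.16; + service $13.74 = $263.90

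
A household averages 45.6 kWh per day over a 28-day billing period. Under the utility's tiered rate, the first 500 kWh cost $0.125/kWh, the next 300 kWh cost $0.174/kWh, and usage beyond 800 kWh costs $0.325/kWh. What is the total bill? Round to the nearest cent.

$269.66

Usage = 45.6 kWh/day × 28 days = 1276.8 kWh
First 500 kWh × $0.125 = $62.50
Next 300 kWh × $0.174 = $52.20
Remaining 476.8 kWh × $0.325 = $154.96
Total = $269.66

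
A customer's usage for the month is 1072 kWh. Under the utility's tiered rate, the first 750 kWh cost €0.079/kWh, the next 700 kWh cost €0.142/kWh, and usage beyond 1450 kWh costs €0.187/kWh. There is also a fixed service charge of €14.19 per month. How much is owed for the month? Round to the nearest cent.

First 750 kWh × €0.079 = €59.25
Next 322 kWh × €0.142 = €45.72
Remaining tier: 0 kWh (not reached)
Energy charge = €104.97; + service €14.19 = €119.16

€119.16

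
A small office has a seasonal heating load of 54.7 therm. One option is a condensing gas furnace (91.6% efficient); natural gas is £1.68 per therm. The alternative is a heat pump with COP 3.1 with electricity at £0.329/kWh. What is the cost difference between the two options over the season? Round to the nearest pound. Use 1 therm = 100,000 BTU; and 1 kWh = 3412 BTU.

£70

Heat load = 54.7 therm × 100,000 = 5,470,000 BTU
Gas: input = 5,470,000 / 0.916 = 5,971,616 BTU = 59.72 therm → 59.72 × £1.68 = £100.32
Heat pump: 5,470,000 BTU / 3412 = 1,603 kWh heat; / 3.1 = 517.2 kWh in → × £0.329 = £170.14
Difference = |£100.32 − £170.14| = £69.82 ≈ £70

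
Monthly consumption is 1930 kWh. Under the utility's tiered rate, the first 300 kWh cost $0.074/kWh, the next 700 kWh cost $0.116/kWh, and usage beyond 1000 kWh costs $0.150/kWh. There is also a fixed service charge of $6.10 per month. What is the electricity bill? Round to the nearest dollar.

$249

First 300 kWh × $0.074 = $22.20
Next 700 kWh × $0.116 = $81.20
Remaining 930 kWh × $0.150 = $139.50
Energy charge = $242.90; + service $6.10 = $249.00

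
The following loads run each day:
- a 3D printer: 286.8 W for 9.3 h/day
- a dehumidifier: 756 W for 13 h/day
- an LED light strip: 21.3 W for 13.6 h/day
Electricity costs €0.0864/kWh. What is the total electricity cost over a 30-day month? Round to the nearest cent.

3D printer: 286.8 W × 9.3 h × 30 d = 80,017 Wh = 80.02 kWh
dehumidifier: 756 W × 13 h × 30 d = 294,840 Wh = 294.8 kWh
LED light strip: 21.3 W × 13.6 h × 30 d = 8,690 Wh = 8.69 kWh
Total energy = 80.02 + 294.8 + 8.69 = 383.5 kWh
Cost = 383.5 kWh × €0.0864 = €33.14

€33.14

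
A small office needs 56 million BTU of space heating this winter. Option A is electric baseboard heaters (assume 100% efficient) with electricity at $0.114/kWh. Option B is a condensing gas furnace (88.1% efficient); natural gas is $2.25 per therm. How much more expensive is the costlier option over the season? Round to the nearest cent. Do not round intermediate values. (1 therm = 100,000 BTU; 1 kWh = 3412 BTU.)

$440.85

Heat load = 56 × 10⁶ BTU = 56,000,000 BTU
Gas: input = 56,000,000 / 0.881 = 63,564,132 BTU = 635.6 therm → 635.6 × $2.25 = $1,430.19
Electric: 56,000,000 BTU / 3412 = 16,410 kWh → × $0.114 = $1,871.04
Difference = |$1,430.19 − $1,871.04| = $440.85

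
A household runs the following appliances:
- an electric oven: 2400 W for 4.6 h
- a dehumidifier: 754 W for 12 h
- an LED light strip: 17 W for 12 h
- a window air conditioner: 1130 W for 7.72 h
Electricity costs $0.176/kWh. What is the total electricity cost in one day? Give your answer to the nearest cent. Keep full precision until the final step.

electric oven: 2400 W × 4.6 h = 11,040 Wh = 11.04 kWh
dehumidifier: 754 W × 12 h = 9,048 Wh = 9.048 kWh
LED light strip: 17 W × 12 h = 204 Wh = 0.204 kWh
window air conditioner: 1130 W × 7.72 h = 8,724 Wh = 8.724 kWh
Total energy = 11.04 + 9.048 + 0.204 + 8.724 = 29.02 kWh
Cost = 29.02 kWh × $0.176 = $5.11

$5.11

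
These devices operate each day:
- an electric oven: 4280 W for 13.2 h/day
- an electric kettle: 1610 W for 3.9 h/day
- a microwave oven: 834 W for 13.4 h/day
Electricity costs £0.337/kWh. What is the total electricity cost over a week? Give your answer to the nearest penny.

electric oven: 4280 W × 13.2 h × 7 d = 395,472 Wh = 395.5 kWh
electric kettle: 1610 W × 3.9 h × 7 d = 43,953 Wh = 43.95 kWh
microwave oven: 834 W × 13.4 h × 7 d = 78,229 Wh = 78.23 kWh
Total energy = 395.5 + 43.95 + 78.23 = 517.7 kWh
Cost = 517.7 kWh × £0.337 = £174.45

£174.45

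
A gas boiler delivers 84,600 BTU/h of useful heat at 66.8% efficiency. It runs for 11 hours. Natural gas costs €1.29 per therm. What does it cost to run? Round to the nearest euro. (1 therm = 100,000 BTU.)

€18

Heat delivered = 84,600 BTU/h × 11 h = 930,600 BTU
Gas input = 930,600 / 0.668 = 1,393,114 BTU
= 1,393,114 / 100,000 = 13.93 therm
Cost = 13.93 × €1.29/therm = €17.97 ≈ €18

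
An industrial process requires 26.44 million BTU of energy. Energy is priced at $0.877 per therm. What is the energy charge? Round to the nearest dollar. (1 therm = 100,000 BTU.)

26.44 million BTU × (10 therm/million BTU) = 264.4 therm
Cost = 264.4 therm × $0.877/therm = $231.88 ≈ $232

$232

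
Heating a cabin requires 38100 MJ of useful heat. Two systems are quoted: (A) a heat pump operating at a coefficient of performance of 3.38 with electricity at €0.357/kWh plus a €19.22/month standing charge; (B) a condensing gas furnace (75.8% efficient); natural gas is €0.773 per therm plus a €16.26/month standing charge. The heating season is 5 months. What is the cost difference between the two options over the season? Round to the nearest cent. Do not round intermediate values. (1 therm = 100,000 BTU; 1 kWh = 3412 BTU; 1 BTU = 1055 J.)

€764.45

Heat load = 38100 MJ = 38,100,000,000 J / 1055 = 36,113,744 BTU
Gas: input = 36,113,744 / 0.758 = 47,643,462 BTU = 476.4 therm → 476.4 × €0.773 = €368.28; + 5 × €16.26 standing = €449.58
Heat pump: 36,113,744 BTU / 3412 = 10,580 kWh heat; / 3.38 = 3,131 kWh in → × €0.357 = €1,117.93; + 5 × €19.22 standing = €1,214.03
Difference = |€449.58 − €1,214.03| = €764.45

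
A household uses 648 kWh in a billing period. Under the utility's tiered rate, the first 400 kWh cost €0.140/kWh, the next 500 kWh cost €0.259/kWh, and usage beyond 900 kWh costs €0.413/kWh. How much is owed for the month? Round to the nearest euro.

€120

First 400 kWh × €0.140 = €56.00
Next 248 kWh × €0.259 = €64.23
Remaining tier: 0 kWh (not reached)
Total = €120.23 ≈ €120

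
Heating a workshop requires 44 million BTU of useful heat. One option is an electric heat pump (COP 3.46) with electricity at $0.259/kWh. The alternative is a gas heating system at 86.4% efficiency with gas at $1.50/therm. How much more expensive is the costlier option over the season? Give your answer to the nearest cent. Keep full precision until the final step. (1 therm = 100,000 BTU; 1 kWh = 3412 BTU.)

Heat load = 44 × 10⁶ BTU = 44,000,000 BTU
Gas: input = 44,000,000 / 0.864 = 50,925,926 BTU = 509.3 therm → 509.3 × $1.50 = $763.89
Heat pump: 44,000,000 BTU / 3412 = 12,900 kWh heat; / 3.46 = 3,727 kWh in → × $0.259 = $965.31
Difference = |$763.89 − $965.31| = $201.42

$201.42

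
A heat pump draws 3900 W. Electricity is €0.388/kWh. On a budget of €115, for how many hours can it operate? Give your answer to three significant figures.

76 h

Energy budget = €115 / €0.388 per kWh = 296.4 kWh = 296,392 Wh
Runtime = 296,392 Wh / 3900 W = 76 h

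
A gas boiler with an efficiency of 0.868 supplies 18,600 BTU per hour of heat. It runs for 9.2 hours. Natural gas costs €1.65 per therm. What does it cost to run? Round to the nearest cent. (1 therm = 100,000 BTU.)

Heat delivered = 18,600 BTU/h × 9.2 h = 171,120 BTU
Gas input = 171,120 / 0.868 = 197,143 BTU
= 197,143 / 100,000 = 1.971 therm
Cost = 1.971 × €1.65/therm = €3.25

€3.25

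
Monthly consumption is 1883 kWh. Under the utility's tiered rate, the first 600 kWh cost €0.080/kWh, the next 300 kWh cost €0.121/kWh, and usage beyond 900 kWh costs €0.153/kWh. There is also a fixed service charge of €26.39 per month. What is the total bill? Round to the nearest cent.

First 600 kWh × €0.080 = €48.00
Next 300 kWh × €0.121 = €36.30
Remaining 983 kWh × €0.153 = €150.40
Energy charge = €234.70; + service €26.39 = €261.09

€261.09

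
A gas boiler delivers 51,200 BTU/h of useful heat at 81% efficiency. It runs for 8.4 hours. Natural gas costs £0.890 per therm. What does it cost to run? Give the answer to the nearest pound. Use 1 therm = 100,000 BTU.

£5

Heat delivered = 51,200 BTU/h × 8.4 h = 430,080 BTU
Gas input = 430,080 / 0.81 = 530,963 BTU
= 530,963 / 100,000 = 5.31 therm
Cost = 5.31 × £0.890/therm = £4.73 ≈ £5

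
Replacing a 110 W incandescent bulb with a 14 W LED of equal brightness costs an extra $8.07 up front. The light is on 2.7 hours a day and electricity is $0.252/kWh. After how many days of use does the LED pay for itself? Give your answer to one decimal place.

Power saved = 110 − 14 = 96 W
Daily energy saved = 96 W × 2.7 h = 259.2 Wh = 0.2592 kWh
Daily savings = 0.2592 × $0.252 = $0.0653
Payback = $8.07 / $0.0653 per day = 123.5 days

123.5 days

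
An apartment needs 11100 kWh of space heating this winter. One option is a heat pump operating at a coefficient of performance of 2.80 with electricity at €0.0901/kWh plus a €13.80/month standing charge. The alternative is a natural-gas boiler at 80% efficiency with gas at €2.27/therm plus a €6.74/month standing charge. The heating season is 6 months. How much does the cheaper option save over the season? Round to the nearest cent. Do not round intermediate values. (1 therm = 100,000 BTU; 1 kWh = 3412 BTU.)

Heat load = 11100 kWh × 3412 = 37,873,200 BTU
Gas: input = 37,873,200 / 0.80 = 47,341,500 BTU = 473.4 therm → 473.4 × €2.27 = €1,074.65; + 6 × €6.74 standing = €1,115.09
Heat pump: 37,873,200 BTU / 3412 = 11,100 kWh heat; / 2.80 = 3,964 kWh in → × €0.0901 = €357.18; + 6 × €13.80 standing = €439.98
Difference = |€1,115.09 − €439.98| = €675.11

€675.11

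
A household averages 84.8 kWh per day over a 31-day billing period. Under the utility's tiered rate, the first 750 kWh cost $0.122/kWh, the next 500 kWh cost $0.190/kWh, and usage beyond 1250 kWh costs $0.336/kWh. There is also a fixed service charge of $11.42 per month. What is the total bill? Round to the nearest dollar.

Usage = 84.8 kWh/day × 31 days = 2628.8 kWh
First 750 kWh × $0.122 = $91.50
Next 500 kWh × $0.190 = $95.00
Remaining 1378.8 kWh × $0.336 = $463.28
Energy charge = $649.78; + service $11.42 = $661.20 ≈ $661

$661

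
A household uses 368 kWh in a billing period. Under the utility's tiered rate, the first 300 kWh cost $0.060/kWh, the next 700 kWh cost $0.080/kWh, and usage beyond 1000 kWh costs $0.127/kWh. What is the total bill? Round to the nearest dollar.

$23

First 300 kWh × $0.060 = $18.00
Next 68 kWh × $0.080 = $5.44
Remaining tier: 0 kWh (not reached)
Total = $23.44 ≈ $23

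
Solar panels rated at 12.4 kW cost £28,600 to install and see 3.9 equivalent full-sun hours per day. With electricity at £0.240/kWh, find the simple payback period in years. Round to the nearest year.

7 years

Daily generation = 12.4 kW × 3.9 h = 48.36 kWh
Annual generation = 48.36 × 365 = 17651 kWh
Annual savings = 17651 × £0.240 = £4,236.34
Payback = £28,600 / £4,236.34 = 6.75 years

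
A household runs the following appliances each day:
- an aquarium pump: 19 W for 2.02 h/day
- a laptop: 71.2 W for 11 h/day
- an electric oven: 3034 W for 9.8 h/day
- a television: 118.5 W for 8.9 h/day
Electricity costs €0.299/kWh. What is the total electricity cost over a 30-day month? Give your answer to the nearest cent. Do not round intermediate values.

aquarium pump: 19 W × 2.02 h × 30 d = 1,151 Wh = 1.151 kWh
laptop: 71.2 W × 11 h × 30 d = 23,496 Wh = 23.5 kWh
electric oven: 3034 W × 9.8 h × 30 d = 891,996 Wh = 892 kWh
television: 118.5 W × 8.9 h × 30 d = 31,640 Wh = 31.64 kWh
Total energy = 1.151 + 23.5 + 892 + 31.64 = 948.3 kWh
Cost = 948.3 kWh × €0.299 = €283.54

€283.54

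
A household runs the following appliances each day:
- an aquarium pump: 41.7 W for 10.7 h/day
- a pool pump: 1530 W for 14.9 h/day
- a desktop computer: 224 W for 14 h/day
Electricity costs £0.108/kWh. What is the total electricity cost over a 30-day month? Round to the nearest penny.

£85.47

aquarium pump: 41.7 W × 10.7 h × 30 d = 13,386 Wh = 13.39 kWh
pool pump: 1530 W × 14.9 h × 30 d = 683,910 Wh = 683.9 kWh
desktop computer: 224 W × 14 h × 30 d = 94,080 Wh = 94.08 kWh
Total energy = 13.39 + 683.9 + 94.08 = 791.4 kWh
Cost = 791.4 kWh × £0.108 = £85.47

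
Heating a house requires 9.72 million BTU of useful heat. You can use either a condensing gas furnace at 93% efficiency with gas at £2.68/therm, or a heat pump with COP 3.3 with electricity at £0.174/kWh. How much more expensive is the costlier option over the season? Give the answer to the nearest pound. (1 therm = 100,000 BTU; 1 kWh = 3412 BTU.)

£130

Heat load = 9.72 × 10⁶ BTU = 9,720,000 BTU
Gas: input = 9,720,000 / 0.93 = 10,451,613 BTU = 104.5 therm → 104.5 × £2.68 = £280.10
Heat pump: 9,720,000 BTU / 3412 = 2,849 kWh heat; / 3.3 = 863.3 kWh in → × £0.174 = £150.21
Difference = |£280.10 − £150.21| = £129.90 ≈ £130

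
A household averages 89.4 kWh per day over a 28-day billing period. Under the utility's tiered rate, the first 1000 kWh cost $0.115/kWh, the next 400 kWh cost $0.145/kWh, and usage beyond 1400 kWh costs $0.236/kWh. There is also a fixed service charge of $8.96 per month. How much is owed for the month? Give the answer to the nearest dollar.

Usage = 89.4 kWh/day × 28 days = 2503.2 kWh
First 1000 kWh × $0.115 = $115.00
Next 400 kWh × $0.145 = $58.00
Remaining 1103.2 kWh × $0.236 = $260.36
Energy charge = $433.36; + service $8.96 = $442.32 ≈ $442

$442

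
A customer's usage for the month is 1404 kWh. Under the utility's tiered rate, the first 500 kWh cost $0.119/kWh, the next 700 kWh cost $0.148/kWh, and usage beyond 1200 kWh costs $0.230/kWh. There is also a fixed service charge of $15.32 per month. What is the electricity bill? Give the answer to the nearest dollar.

First 500 kWh × $0.119 = $59.50
Next 700 kWh × $0.148 = $103.60
Remaining 204 kWh × $0.230 = $46.92
Energy charge = $210.02; + service $15.32 = $225.34 ≈ $225

$225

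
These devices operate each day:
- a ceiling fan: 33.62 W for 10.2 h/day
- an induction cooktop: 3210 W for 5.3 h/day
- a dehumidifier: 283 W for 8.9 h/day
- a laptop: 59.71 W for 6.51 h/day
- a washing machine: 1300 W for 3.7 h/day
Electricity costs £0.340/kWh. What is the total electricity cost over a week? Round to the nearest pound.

ceiling fan: 33.62 W × 10.2 h × 7 d = 2,400 Wh = 2.4 kWh
induction cooktop: 3210 W × 5.3 h × 7 d = 119,091 Wh = 119.1 kWh
dehumidifier: 283 W × 8.9 h × 7 d = 17,631 Wh = 17.63 kWh
laptop: 59.71 W × 6.51 h × 7 d = 2,721 Wh = 2.721 kWh
washing machine: 1300 W × 3.7 h × 7 d = 33,670 Wh = 33.67 kWh
Total energy = 2.4 + 119.1 + 17.63 + 2.721 + 33.67 = 175.5 kWh
Cost = 175.5 kWh × £0.340 = £59.67 ≈ £60

£60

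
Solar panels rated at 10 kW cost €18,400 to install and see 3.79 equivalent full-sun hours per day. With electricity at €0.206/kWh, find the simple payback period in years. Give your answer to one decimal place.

6.5 years

Daily generation = 10 kW × 3.79 h = 37.9 kWh
Annual generation = 37.9 × 365 = 13834 kWh
Annual savings = 13834 × €0.206 = €2,849.70
Payback = €18,400 / €2,849.70 = 6.46 years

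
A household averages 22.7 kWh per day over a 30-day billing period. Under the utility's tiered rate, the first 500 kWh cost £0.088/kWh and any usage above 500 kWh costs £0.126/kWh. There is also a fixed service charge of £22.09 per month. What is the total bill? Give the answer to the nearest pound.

£89

Usage = 22.7 kWh/day × 30 days = 681 kWh
First 500 kWh × £0.088 = £44.00
Remaining 181 kWh × £0.126 = £22.81
Energy charge = £66.81; + service £22.09 = £88.90 ≈ £89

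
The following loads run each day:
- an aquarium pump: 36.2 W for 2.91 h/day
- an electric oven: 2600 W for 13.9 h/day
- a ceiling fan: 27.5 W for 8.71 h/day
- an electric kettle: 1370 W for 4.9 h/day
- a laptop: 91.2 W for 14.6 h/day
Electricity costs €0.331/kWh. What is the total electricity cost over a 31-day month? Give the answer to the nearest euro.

€457

aquarium pump: 36.2 W × 2.91 h × 31 d = 3,266 Wh = 3.266 kWh
electric oven: 2600 W × 13.9 h × 31 d = 1,120,340 Wh = 1,120 kWh
ceiling fan: 27.5 W × 8.71 h × 31 d = 7,425 Wh = 7.425 kWh
electric kettle: 1370 W × 4.9 h × 31 d = 208,103 Wh = 208.1 kWh
laptop: 91.2 W × 14.6 h × 31 d = 41,277 Wh = 41.28 kWh
Total energy = 3.266 + 1,120 + 7.425 + 208.1 + 41.28 = 1,380 kWh
Cost = 1,380 kWh × €0.331 = €456.92 ≈ €457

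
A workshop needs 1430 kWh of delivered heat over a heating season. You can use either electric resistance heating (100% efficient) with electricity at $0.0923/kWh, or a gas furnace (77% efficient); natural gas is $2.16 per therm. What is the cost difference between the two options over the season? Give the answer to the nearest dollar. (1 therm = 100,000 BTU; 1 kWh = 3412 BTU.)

Heat load = 1430 kWh × 3412 = 4,879,160 BTU
Gas: input = 4,879,160 / 0.77 = 6,336,571 BTU = 63.37 therm → 63.37 × $2.16 = $136.87
Electric: 4,879,160 BTU / 3412 = 1,430 kWh → × $0.0923 = $131.99
Difference = |$136.87 − $131.99| = $4.88 ≈ $5

$5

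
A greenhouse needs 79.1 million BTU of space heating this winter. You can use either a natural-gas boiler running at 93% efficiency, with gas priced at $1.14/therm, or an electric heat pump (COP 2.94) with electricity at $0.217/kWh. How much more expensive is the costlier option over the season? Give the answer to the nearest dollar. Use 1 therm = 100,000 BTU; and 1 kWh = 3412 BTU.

$742

Heat load = 79.1 × 10⁶ BTU = 79,100,000 BTU
Gas: input = 79,100,000 / 0.93 = 85,053,763 BTU = 850.5 therm → 850.5 × $1.14 = $969.61
Heat pump: 79,100,000 BTU / 3412 = 23,180 kWh heat; / 2.94 = 7,885 kWh in → × $0.217 = $1,711.12
Difference = |$969.61 − $1,711.12| = $741.50 ≈ $742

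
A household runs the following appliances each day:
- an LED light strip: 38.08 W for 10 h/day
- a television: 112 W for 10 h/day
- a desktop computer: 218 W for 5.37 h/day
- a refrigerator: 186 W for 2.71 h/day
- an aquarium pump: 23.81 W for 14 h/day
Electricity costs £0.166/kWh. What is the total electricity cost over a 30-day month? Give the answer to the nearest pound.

£17

LED light strip: 38.08 W × 10 h × 30 d = 11,424 Wh = 11.42 kWh
television: 112 W × 10 h × 30 d = 33,600 Wh = 33.6 kWh
desktop computer: 218 W × 5.37 h × 30 d = 35,120 Wh = 35.12 kWh
refrigerator: 186 W × 2.71 h × 30 d = 15,122 Wh = 15.12 kWh
aquarium pump: 23.81 W × 14 h × 30 d = 10,000 Wh = 10 kWh
Total energy = 11.42 + 33.6 + 35.12 + 15.12 + 10 = 105.3 kWh
Cost = 105.3 kWh × £0.166 = £17.47 ≈ £17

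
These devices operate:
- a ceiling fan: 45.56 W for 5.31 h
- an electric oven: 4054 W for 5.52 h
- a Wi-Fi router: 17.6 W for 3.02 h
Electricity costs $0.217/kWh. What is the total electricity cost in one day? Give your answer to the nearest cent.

ceiling fan: 45.56 W × 5.31 h = 242 Wh = 0.2419 kWh
electric oven: 4054 W × 5.52 h = 22,378 Wh = 22.38 kWh
Wi-Fi router: 17.6 W × 3.02 h = 53 Wh = 0.05315 kWh
Total energy = 0.2419 + 22.38 + 0.05315 = 22.67 kWh
Cost = 22.67 kWh × $0.217 = $4.92

$4.92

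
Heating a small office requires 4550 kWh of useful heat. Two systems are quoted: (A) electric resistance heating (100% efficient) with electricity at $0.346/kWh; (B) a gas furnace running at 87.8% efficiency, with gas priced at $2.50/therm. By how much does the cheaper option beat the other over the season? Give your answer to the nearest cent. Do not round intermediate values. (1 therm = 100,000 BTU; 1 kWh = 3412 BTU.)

$1132.26

Heat load = 4550 kWh × 3412 = 15,524,600 BTU
Gas: input = 15,524,600 / 0.878 = 17,681,777 BTU = 176.8 therm → 176.8 × $2.50 = $442.04
Electric: 15,524,600 BTU / 3412 = 4,550 kWh → × $0.346 = $1,574.30
Difference = |$442.04 − $1,574.30| = $1,132.26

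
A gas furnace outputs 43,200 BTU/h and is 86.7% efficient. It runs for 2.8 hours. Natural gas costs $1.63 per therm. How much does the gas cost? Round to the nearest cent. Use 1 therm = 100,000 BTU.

Heat delivered = 43,200 BTU/h × 2.8 h = 120,960 BTU
Gas input = 120,960 / 0.867 = 139,516 BTU
= 139,516 / 100,000 = 1.395 therm
Cost = 1.395 × $1.63/therm = $2.27

$2.27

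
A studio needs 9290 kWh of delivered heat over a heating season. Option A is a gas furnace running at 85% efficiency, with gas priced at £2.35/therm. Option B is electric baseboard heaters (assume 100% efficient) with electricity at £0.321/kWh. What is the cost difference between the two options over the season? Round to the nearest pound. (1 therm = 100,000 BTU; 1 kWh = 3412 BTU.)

Heat load = 9290 kWh × 3412 = 31,697,480 BTU
Gas: input = 31,697,480 / 0.85 = 37,291,153 BTU = 372.9 therm → 372.9 × £2.35 = £876.34
Electric: 31,697,480 BTU / 3412 = 9,290 kWh → × £0.321 = £2,982.09
Difference = |£876.34 − £2,982.09| = £2,105.75 ≈ £2106

£2106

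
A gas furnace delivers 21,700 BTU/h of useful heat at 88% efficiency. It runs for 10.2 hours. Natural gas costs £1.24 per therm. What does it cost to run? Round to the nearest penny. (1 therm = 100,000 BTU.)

Heat delivered = 21,700 BTU/h × 10.2 h = 221,340 BTU
Gas input = 221,340 / 0.88 = 251,523 BTU
= 251,523 / 100,000 = 2.515 therm
Cost = 2.515 × £1.24/therm = £3.12

£3.12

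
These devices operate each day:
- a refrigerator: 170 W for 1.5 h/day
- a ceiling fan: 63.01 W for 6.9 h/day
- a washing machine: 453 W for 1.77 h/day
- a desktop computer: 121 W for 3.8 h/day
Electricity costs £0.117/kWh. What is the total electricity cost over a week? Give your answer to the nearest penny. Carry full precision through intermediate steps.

refrigerator: 170 W × 1.5 h × 7 d = 1,785 Wh = 1.785 kWh
ceiling fan: 63.01 W × 6.9 h × 7 d = 3,043 Wh = 3.043 kWh
washing machine: 453 W × 1.77 h × 7 d = 5,613 Wh = 5.613 kWh
desktop computer: 121 W × 3.8 h × 7 d = 3,219 Wh = 3.219 kWh
Total energy = 1.785 + 3.043 + 5.613 + 3.219 = 13.66 kWh
Cost = 13.66 kWh × £0.117 = £1.60

£1.60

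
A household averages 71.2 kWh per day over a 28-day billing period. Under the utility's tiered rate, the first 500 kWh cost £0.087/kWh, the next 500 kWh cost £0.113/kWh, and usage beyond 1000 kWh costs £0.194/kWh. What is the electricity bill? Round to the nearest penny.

£292.76

Usage = 71.2 kWh/day × 28 days = 1993.6 kWh
First 500 kWh × £0.087 = £43.50
Next 500 kWh × £0.113 = £56.50
Remaining 993.6 kWh × £0.194 = £192.76
Total = £292.76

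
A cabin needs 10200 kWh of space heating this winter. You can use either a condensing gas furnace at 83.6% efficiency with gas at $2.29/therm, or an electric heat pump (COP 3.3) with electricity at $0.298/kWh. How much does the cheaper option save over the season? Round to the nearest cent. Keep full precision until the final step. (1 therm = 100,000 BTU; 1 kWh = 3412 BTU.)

$32.23

Heat load = 10200 kWh × 3412 = 34,802,400 BTU
Gas: input = 34,802,400 / 0.836 = 41,629,665 BTU = 416.3 therm → 416.3 × $2.29 = $953.32
Heat pump: 34,802,400 BTU / 3412 = 10,200 kWh heat; / 3.3 = 3,091 kWh in → × $0.298 = $921.09
Difference = |$953.32 − $921.09| = $32.23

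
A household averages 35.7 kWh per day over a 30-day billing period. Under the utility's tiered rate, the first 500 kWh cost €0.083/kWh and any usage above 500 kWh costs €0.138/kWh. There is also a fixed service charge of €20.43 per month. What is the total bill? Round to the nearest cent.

€140.73

Usage = 35.7 kWh/day × 30 days = 1071 kWh
First 500 kWh × €0.083 = €41.50
Remaining 571 kWh × €0.138 = €78.80
Energy charge = €120.30; + service €20.43 = €140.73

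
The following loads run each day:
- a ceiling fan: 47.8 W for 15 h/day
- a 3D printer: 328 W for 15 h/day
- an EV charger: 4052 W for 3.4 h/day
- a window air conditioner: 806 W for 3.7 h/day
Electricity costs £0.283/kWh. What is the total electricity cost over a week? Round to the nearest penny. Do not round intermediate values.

£44.37

ceiling fan: 47.8 W × 15 h × 7 d = 5,019 Wh = 5.019 kWh
3D printer: 328 W × 15 h × 7 d = 34,440 Wh = 34.44 kWh
EV charger: 4052 W × 3.4 h × 7 d = 96,438 Wh = 96.44 kWh
window air conditioner: 806 W × 3.7 h × 7 d = 20,875 Wh = 20.88 kWh
Total energy = 5.019 + 34.44 + 96.44 + 20.88 = 156.8 kWh
Cost = 156.8 kWh × £0.283 = £44.37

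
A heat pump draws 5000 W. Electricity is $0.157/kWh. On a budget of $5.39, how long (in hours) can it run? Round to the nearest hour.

Energy budget = $5.39 / $0.157 per kWh = 34.33 kWh = 34,331 Wh
Runtime = 34,331 Wh / 5000 W = 6.866 h

7 h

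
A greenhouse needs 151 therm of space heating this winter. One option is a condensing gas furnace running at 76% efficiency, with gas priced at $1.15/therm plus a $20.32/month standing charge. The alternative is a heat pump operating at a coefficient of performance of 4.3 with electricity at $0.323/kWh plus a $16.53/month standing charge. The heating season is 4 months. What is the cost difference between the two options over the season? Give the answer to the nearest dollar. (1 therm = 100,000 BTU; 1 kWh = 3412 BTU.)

$89

Heat load = 151 therm × 100,000 = 15,100,000 BTU
Gas: input = 15,100,000 / 0.76 = 19,868,421 BTU = 198.7 therm → 198.7 × $1.15 = $228.49; + 4 × $20.32 standing = $309.77
Heat pump: 15,100,000 BTU / 3412 = 4,426 kWh heat; / 4.3 = 1,029 kWh in → × $0.323 = $332.43; + 4 × $16.53 standing = $398.55
Difference = |$309.77 − $398.55| = $88.78 ≈ $89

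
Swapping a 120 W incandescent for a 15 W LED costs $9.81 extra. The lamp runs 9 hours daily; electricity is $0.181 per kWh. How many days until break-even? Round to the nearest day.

Power saved = 120 − 15 = 105 W
Daily energy saved = 105 W × 9 h = 945 Wh = 0.945 kWh
Daily savings = 0.945 × $0.181 = $0.1710
Payback = $9.81 / $0.1710 per day = 57.35 days

57 days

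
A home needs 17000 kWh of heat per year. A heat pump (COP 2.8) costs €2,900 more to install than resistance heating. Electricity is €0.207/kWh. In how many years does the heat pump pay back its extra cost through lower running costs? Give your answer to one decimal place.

1.3 years

Resistance: 17000 kWh × €0.207 = €3,519.00/yr
Heat pump: 17000 / 2.8 = 6071 kWh in → × €0.207 = €1,256.79/yr
Annual savings = €2,262.21
Payback = €2,900 / €2,262.21 = 1.28 years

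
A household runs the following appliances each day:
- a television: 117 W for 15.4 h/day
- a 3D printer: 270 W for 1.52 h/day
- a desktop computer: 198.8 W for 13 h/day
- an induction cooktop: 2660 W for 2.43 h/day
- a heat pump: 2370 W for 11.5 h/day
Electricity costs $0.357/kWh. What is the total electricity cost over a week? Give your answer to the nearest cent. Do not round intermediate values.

television: 117 W × 15.4 h × 7 d = 12,613 Wh = 12.61 kWh
3D printer: 270 W × 1.52 h × 7 d = 2,873 Wh = 2.873 kWh
desktop computer: 198.8 W × 13 h × 7 d = 18,091 Wh = 18.09 kWh
induction cooktop: 2660 W × 2.43 h × 7 d = 45,247 Wh = 45.25 kWh
heat pump: 2370 W × 11.5 h × 7 d = 190,785 Wh = 190.8 kWh
Total energy = 12.61 + 2.873 + 18.09 + 45.25 + 190.8 = 269.6 kWh
Cost = 269.6 kWh × $0.357 = $96.25

$96.25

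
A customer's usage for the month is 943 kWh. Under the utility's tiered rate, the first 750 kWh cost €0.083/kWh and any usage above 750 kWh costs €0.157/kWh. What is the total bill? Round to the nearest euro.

€93

First 750 kWh × €0.083 = €62.25
Remaining 193 kWh × €0.157 = €30.30
Total = €92.55 ≈ €93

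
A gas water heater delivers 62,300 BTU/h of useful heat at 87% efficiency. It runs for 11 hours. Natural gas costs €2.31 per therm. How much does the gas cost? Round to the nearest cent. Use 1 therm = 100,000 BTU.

Heat delivered = 62,300 BTU/h × 11 h = 685,300 BTU
Gas input = 685,300 / 0.87 = 787,701 BTU
= 787,701 / 100,000 = 7.877 therm
Cost = 7.877 × €2.31/therm = €18.20

€18.20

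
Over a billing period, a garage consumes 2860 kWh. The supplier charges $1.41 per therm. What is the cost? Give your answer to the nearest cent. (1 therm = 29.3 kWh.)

$137.63

2860 kWh × (0.03413 therm/kWh) = 97.61 therm
Cost = 97.61 therm × $1.41/therm = $137.63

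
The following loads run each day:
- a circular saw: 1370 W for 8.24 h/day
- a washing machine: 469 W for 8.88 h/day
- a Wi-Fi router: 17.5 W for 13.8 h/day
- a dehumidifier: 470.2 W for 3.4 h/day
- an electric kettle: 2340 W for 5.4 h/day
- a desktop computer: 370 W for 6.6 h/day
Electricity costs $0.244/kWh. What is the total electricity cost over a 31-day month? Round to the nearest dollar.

$245

circular saw: 1370 W × 8.24 h × 31 d = 349,953 Wh = 350 kWh
washing machine: 469 W × 8.88 h × 31 d = 129,106 Wh = 129.1 kWh
Wi-Fi router: 17.5 W × 13.8 h × 31 d = 7,486 Wh = 7.487 kWh
dehumidifier: 470.2 W × 3.4 h × 31 d = 49,559 Wh = 49.56 kWh
electric kettle: 2340 W × 5.4 h × 31 d = 391,716 Wh = 391.7 kWh
desktop computer: 370 W × 6.6 h × 31 d = 75,702 Wh = 75.7 kWh
Total energy = 350 + 129.1 + 7.487 + 49.56 + 391.7 + 75.7 = 1,004 kWh
Cost = 1,004 kWh × $0.244 = $244.86 ≈ $245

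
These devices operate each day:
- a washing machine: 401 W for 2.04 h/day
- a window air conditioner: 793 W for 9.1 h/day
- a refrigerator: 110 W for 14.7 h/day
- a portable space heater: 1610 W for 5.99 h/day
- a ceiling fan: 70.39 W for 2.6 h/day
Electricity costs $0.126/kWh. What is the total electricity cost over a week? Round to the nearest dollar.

washing machine: 401 W × 2.04 h × 7 d = 5,726 Wh = 5.726 kWh
window air conditioner: 793 W × 9.1 h × 7 d = 50,514 Wh = 50.51 kWh
refrigerator: 110 W × 14.7 h × 7 d = 11,319 Wh = 11.32 kWh
portable space heater: 1610 W × 5.99 h × 7 d = 67,507 Wh = 67.51 kWh
ceiling fan: 70.39 W × 2.6 h × 7 d = 1,281 Wh = 1.281 kWh
Total energy = 5.726 + 50.51 + 11.32 + 67.51 + 1.281 = 136.3 kWh
Cost = 136.3 kWh × $0.126 = $17.18 ≈ $17

$17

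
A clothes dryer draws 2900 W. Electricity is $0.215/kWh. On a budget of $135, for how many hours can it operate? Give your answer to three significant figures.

Energy budget = $135 / $0.215 per kWh = 627.9 kWh = 627,907 Wh
Runtime = 627,907 Wh / 2900 W = 216.5 h

217 h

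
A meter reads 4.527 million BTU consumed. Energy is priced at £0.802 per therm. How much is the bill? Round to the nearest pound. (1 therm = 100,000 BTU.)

£36

4.527 million BTU × (10 therm/million BTU) = 45.27 therm
Cost = 45.27 therm × £0.802/therm = £36.31 ≈ £36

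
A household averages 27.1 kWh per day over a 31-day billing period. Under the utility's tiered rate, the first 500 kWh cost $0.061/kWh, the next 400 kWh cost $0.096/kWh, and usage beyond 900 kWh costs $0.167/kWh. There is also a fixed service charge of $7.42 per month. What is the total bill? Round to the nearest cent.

Usage = 27.1 kWh/day × 31 days = 840.1 kWh
First 500 kWh × $0.061 = $30.50
Next 340.1 kWh × $0.096 = $32.65
Remaining tier: 0 kWh (not reached)
Energy charge = $63.15; + service $7.42 = $70.57

$70.57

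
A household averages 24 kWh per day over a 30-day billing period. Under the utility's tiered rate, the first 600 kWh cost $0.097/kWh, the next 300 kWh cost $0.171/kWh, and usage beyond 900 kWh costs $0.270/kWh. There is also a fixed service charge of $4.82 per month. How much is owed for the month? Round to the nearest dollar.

Usage = 24 kWh/day × 30 days = 720 kWh
First 600 kWh × $0.097 = $58.20
Next 120 kWh × $0.171 = $20.52
Remaining tier: 0 kWh (not reached)
Energy charge = $78.72; + service $4.82 = $83.54 ≈ $84

$84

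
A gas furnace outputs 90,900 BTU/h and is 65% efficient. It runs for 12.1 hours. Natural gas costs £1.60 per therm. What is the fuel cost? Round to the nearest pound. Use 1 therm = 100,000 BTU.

Heat delivered = 90,900 BTU/h × 12.1 h = 1,099,890 BTU
Gas input = 1,099,890 / 0.65 = 1,692,138 BTU
= 1,692,138 / 100,000 = 16.92 therm
Cost = 16.92 × £1.60/therm = £27.07 ≈ £27

£27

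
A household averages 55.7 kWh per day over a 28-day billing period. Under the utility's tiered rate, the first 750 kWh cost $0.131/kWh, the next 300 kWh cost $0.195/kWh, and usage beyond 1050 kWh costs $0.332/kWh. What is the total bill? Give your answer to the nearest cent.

$325.94

Usage = 55.7 kWh/day × 28 days = 1559.6 kWh
First 750 kWh × $0.131 = $98.25
Next 300 kWh × $0.195 = $58.50
Remaining 509.6 kWh × $0.332 = $169.19
Total = $325.94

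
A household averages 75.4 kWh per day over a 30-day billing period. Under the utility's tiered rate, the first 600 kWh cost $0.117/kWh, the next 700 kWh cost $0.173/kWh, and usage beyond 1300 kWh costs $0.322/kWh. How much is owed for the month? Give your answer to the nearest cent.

$501.06

Usage = 75.4 kWh/day × 30 days = 2262 kWh
First 600 kWh × $0.117 = $70.20
Next 700 kWh × $0.173 = $121.10
Remaining 962 kWh × $0.322 = $309.76
Total = $501.06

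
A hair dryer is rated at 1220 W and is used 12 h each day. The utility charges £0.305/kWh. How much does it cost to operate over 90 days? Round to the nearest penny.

£401.87

Energy = 1220 W × 12 h/day × 90 days = 1,317,600 Wh = 1,318 kWh
Cost = 1,318 kWh × £0.305/kWh = £401.87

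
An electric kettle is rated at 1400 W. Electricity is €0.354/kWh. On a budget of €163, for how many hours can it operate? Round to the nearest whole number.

329 h

Energy budget = €163 / €0.354 per kWh = 460.5 kWh = 460,452 Wh
Runtime = 460,452 Wh / 1400 W = 328.9 h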